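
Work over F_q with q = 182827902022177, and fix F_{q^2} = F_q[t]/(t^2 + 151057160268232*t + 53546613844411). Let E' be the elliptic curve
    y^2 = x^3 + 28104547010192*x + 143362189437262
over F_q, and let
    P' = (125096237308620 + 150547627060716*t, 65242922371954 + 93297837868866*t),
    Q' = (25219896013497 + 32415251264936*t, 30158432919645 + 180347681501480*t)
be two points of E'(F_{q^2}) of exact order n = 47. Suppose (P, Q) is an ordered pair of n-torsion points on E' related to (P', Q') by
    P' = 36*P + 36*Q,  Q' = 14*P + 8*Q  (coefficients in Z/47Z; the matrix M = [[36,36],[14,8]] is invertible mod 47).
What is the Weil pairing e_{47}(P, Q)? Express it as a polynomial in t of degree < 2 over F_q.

48031713468152 + 144406331378343*t

e_{47}(aP+bQ,cP+dQ) = e_{47}(P,Q)^(ad-bc); with (a,b,c,d)=(36,36,14,8) this gives the det-47 law.
36*8 - 36*14 = -216; reduced mod 47: det = 19, inverse 5.
6-bit Miller (101111) on E'/F_{182827902022177} with a'=28104547010192, b'=143362189437262: accumulate tangent/chord ratios at Q'+S and P'+S'.
Miller gives e_{47}(P',Q') = 144228458762383 + 39937725264244*t in F_{182827902022177^2}.
Thus e_{47}(P,Q) = 48031713468152 + 144406331378343*t.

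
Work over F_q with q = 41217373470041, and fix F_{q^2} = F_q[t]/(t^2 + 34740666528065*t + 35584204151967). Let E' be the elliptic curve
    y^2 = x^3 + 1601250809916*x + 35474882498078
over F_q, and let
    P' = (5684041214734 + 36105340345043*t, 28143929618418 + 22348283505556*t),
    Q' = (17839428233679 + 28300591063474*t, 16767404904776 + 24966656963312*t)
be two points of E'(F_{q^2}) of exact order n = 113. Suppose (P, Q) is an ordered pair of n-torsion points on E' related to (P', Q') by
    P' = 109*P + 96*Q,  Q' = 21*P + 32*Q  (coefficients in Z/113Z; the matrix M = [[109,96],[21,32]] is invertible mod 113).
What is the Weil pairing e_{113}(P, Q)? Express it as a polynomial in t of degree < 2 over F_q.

9550694856523 + 38959580834595*t

Under M = [[109,96],[21,32]] in GL_2(Z/113), e_{113}(P',Q') = e_{113}(P,Q)^(109*32-96*21 mod 113).
Inverting 3 mod 113: 38. Thus e_{113}(P,Q) = e(P',Q')^{38}.
Double-and-add over 1110001: 7-1 doublings, 4-1 additions; each step l_{T,T}/v_{2T} or l_{T,P'}/v at Q'+S for random S.
e_{113}(P',Q') = 18188910581041 + 3134697726061*t.
e_{113}(P,Q) = (18188910581041 + 3134697726061*t)^{38} = 9550694856523 + 38959580834595*t.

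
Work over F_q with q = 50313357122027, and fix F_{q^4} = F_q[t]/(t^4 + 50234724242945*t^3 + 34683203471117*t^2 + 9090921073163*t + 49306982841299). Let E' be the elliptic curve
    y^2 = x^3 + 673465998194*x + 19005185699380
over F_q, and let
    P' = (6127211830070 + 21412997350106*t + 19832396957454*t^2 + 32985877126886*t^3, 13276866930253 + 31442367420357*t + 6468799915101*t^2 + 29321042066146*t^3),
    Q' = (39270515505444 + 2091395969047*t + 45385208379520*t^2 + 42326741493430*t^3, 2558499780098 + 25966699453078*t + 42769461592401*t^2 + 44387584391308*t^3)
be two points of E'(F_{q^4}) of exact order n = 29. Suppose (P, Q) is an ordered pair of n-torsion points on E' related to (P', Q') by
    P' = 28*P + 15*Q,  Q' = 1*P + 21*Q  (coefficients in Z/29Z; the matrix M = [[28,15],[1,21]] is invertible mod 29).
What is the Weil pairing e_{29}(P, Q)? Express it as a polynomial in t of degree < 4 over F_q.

9409156655992 + 29757550823080*t + 28402449544364*t^2 + 7419513907286*t^3

Since e_{29}(P,P)=e_{29}(Q,Q)=1 and e_{29}(Q,P)=e_{29}(P,Q)^{-1}, expanding e_{29}(28*P + 15*Q,1*P + 21*Q) leaves e(P,Q)^det(M).
det M = 28*21 - 15*1 = 573 = 22 (mod 29); 22^{-1} = 4 (mod 29).
Run Miller on y^2=x^3+673465998194*x+19005185699380 over F_{50313357122027}: ladder 11101 (5 bits); e = f_P(D_Q)/f_Q(D_P).
So e_{29}(P',Q') = 48661634379724 + 12033367806955*t + 18444637536446*t^2 + 47224228009117*t^3.
Finally e_{29}(P,Q) = 9409156655992 + 29757550823080*t + 28402449544364*t^2 + 7419513907286*t^3.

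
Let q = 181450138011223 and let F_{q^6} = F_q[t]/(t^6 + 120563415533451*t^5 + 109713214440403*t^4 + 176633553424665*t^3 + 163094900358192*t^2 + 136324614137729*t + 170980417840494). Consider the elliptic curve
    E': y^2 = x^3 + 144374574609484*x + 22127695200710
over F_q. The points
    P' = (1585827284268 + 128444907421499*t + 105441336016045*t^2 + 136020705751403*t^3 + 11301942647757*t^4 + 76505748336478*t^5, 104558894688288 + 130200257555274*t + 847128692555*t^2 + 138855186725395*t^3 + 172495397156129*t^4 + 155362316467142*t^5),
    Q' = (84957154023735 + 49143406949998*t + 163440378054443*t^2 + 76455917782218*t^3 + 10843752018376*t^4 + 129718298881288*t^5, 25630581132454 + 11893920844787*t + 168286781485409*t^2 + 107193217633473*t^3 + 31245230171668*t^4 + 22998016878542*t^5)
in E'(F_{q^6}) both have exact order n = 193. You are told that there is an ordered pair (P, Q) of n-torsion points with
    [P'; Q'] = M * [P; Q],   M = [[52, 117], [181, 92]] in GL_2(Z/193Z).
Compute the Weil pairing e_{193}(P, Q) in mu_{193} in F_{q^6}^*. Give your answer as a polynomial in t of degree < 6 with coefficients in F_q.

Under M = [[52,117],[181,92]] in GL_2(Z/193), e_{193}(P',Q') = e_{193}(P,Q)^(52*92-117*181 mod 193).
Hence e(P,Q) = e(P',Q')^{177} where 177 = 12^{-1} mod 193.
Miller loop for e_{193} over F_{181450138011223^6}: bits of 193 = 11000001; 7 double steps + 2 add steps, l/v at each.
f_P(D_Q)/f_Q(D_P) = 69034560152870 + 37037845161261*t + 53070300582545*t^2 + 24231947116708*t^3 + 75282837012191*t^4 + 45763766533213*t^5.
e_{193}(P,Q) = (69034560152870 + 37037845161261*t + 53070300582545*t^2 + 24231947116708*t^3 + 75282837012191*t^4 + 45763766533213*t^5)^{177} = 157153993841046 + 153964056227828*t + 133964034664224*t^2 + 54289346204434*t^3 + 59379807945841*t^4 + 84199767212302*t^5.

157153993841046 + 153964056227828*t + 133964034664224*t^2 + 54289346204434*t^3 + 59379807945841*t^4 + 84199767212302*t^5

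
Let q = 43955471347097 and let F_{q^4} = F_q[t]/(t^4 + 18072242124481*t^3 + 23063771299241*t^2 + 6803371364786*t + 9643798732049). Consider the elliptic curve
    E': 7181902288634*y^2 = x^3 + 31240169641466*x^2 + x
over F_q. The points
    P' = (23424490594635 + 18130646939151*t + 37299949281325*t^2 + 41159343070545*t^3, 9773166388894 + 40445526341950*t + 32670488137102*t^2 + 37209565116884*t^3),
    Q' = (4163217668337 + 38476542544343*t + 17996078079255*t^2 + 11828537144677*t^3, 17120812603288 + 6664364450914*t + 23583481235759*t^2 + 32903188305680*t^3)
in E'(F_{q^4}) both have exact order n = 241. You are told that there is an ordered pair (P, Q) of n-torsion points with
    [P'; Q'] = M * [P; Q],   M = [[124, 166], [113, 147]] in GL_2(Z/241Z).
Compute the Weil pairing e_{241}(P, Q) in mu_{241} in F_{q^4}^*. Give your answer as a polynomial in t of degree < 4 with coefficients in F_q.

776561588396 + 14817197943299*t + 8375059111934*t^2 + 31882962796642*t^3

Since e_{241}(P,P)=e_{241}(Q,Q)=1 and e_{241}(Q,P)=e_{241}(P,Q)^{-1}, expanding e_{241}(124*P + 166*Q,113*P + 147*Q) leaves e(P,Q)^det(M).
Hence e(P,Q) = e(P',Q')^{5} where 5 = 193^{-1} mod 241.
Set x_W=21269815086429*u+42023536146615, y_W=21269815086429*v; then E': y_W^2=x_W^3+36069016725154*x_W.
n = 241 = (11110001)_2 (8 bits, wt 5); accumulate f_{241,P'}(Q'+S)/f_{241,P'}(S) along the 7-step ladder.
So e_{241}(P',Q') = 9613903753937 + 19262470372629*t + 28978839413398*t^2 + 3535828705814*t^3.
Thus e_{241}(P,Q) = 776561588396 + 14817197943299*t + 8375059111934*t^2 + 31882962796642*t^3.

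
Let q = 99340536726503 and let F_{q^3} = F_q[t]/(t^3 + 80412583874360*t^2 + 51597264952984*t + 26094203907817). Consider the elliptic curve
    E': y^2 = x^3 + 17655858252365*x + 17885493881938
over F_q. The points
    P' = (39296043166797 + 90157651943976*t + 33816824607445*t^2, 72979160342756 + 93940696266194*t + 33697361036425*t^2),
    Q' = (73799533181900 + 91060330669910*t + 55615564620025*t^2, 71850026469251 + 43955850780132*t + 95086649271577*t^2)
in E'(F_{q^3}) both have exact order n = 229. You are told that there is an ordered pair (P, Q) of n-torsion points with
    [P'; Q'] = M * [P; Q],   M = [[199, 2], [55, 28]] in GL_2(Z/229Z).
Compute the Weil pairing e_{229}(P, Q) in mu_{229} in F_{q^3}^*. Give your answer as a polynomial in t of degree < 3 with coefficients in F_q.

16786093158417 + 57738965015286*t + 57799141412840*t^2

Under M = [[199,2],[55,28]] in GL_2(Z/229), e_{229}(P',Q') = e_{229}(P,Q)^(199*28-2*55 mod 229).
Inverting 195 mod 229: 101. Thus e_{229}(P,Q) = e(P',Q')^{101}.
Miller loop for e_{229} over F_{99340536726503^3}: bits of 229 = 11100101; 7 double steps + 4 add steps, l/v at each.
e_{229}(P',Q') = 87203074246006 + 24040412956323*t + 50985646375208*t^2.
Finally e_{229}(P,Q) = 16786093158417 + 57738965015286*t + 57799141412840*t^2.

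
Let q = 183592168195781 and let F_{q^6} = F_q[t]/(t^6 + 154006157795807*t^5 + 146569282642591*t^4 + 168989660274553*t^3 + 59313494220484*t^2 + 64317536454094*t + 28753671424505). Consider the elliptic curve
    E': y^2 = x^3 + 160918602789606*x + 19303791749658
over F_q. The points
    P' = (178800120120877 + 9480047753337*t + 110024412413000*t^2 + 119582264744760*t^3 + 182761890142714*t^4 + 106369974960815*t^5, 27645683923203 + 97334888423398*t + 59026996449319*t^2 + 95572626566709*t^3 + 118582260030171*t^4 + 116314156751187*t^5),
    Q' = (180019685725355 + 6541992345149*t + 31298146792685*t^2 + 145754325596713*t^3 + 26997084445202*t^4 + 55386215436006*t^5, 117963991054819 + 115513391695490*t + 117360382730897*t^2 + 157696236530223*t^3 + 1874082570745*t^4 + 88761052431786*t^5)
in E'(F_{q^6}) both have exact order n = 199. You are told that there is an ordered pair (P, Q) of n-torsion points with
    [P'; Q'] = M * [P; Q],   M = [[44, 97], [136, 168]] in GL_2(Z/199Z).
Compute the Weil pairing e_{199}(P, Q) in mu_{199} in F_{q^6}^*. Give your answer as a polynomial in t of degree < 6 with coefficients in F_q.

e_{199} is bilinear + alternating on E[199], so e_{199}(44*P + 97*Q, 136*P + 168*Q) = e_{199}(P,Q)^(44*168-97*136).
det M = 44*168 - 97*136 = -5800 = 170 (mod 199); 170^{-1} = 48 (mod 199).
Miller loop for e_{199} over F_{183592168195781^6}: bits of 199 = 11000111; 7 double steps + 4 add steps, l/v at each.
Result: e(P',Q') = 63898621812871 + 35937122661649*t + 58924897858986*t^2 + 23024591538162*t^3 + 120809282503456*t^4 + 179367536023426*t^5.
Raise to 48: e(P,Q) = 81462667124109 + 89801991779659*t + 100694490307820*t^2 + 162791278311896*t^3 + 141249123308178*t^4 + 105913230825339*t^5 in mu_{199}.

81462667124109 + 89801991779659*t + 100694490307820*t^2 + 162791278311896*t^3 + 141249123308178*t^4 + 105913230825339*t^5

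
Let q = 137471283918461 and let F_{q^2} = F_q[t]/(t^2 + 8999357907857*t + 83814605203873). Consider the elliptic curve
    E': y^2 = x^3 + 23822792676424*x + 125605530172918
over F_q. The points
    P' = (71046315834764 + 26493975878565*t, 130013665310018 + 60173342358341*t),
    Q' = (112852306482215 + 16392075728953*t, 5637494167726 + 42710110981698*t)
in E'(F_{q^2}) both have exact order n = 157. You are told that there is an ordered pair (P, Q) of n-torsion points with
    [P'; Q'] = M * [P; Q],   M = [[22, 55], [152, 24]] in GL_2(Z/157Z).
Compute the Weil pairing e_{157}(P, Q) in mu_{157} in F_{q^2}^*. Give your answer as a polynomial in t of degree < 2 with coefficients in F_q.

Since e_{157}(P,P)=e_{157}(Q,Q)=1 and e_{157}(Q,P)=e_{157}(P,Q)^{-1}, expanding e_{157}(22*P + 55*Q,152*P + 24*Q) leaves e(P,Q)^det(M).
Inverting 18 mod 157: 96. Thus e_{157}(P,Q) = e(P',Q')^{96}.
Double-and-add over 10011101: 8-1 doublings, 5-1 additions; each step l_{T,T}/v_{2T} or l_{T,P'}/v at Q'+S for random S.
So e_{157}(P',Q') = 95205778114889 + 64538628630346*t.
Hence e(P,Q) = 66541730021054 + 107858888090476*t in F_{137471283918461^2}^*.

66541730021054 + 107858888090476*t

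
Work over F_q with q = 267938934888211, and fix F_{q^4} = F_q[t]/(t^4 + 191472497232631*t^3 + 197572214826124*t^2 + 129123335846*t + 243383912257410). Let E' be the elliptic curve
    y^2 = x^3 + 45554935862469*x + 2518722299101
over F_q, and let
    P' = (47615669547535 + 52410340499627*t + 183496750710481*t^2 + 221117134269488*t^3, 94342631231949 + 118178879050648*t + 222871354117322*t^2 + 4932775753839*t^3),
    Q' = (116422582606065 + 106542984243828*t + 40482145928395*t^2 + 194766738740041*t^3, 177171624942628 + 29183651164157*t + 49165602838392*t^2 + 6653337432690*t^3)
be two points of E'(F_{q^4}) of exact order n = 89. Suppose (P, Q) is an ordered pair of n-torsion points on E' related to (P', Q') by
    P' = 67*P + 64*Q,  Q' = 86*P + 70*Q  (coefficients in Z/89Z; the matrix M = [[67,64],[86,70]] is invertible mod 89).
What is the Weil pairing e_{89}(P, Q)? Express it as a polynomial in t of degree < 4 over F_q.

52729556982127 + 108800630483011*t + 165868683458135*t^2 + 131166774438416*t^3

e_{89} is bilinear + alternating on E[89], so e_{89}(67*P + 64*Q, 86*P + 70*Q) = e_{89}(P,Q)^(67*70-64*86).
det M = 67*70 - 64*86 = -814 = 76 (mod 89); 76^{-1} = 41 (mod 89).
Double-and-add over 1011001: 7-1 doublings, 4-1 additions; each step l_{T,T}/v_{2T} or l_{T,P'}/v at Q'+S for random S.
f_P(D_Q)/f_Q(D_P) = 242285945958158 + 63893999957403*t + 125425819214716*t^2 + 225912347492263*t^3.
Hence e(P,Q) = 52729556982127 + 108800630483011*t + 165868683458135*t^2 + 131166774438416*t^3 in F_{267938934888211^4}^*.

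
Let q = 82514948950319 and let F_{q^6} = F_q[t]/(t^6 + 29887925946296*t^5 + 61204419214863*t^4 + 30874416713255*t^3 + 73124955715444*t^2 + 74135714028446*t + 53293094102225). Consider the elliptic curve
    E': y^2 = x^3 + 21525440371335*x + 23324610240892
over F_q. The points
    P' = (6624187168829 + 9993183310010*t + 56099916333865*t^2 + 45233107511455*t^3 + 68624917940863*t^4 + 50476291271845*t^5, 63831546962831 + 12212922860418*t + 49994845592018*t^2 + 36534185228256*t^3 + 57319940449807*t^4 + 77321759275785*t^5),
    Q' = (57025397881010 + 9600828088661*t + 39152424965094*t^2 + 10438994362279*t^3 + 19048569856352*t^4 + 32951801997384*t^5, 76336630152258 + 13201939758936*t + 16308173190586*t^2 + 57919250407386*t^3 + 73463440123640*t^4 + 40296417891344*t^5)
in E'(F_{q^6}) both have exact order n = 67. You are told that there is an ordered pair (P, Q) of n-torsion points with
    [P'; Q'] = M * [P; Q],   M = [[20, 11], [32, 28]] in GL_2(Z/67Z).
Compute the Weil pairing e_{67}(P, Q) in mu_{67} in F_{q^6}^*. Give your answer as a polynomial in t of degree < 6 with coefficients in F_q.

6123142028920 + 22953474519997*t + 25356633470511*t^2 + 47843556885946*t^3 + 60854266812059*t^4 + 2732321474863*t^5

Under M = [[20,11],[32,28]] in GL_2(Z/67), e_{67}(P',Q') = e_{67}(P,Q)^(20*28-11*32 mod 67).
Hence e(P,Q) = e(P',Q')^{48} where 48 = 7^{-1} mod 67.
Double-and-add over 1000011: 7-1 doublings, 3-1 additions; each step l_{T,T}/v_{2T} or l_{T,P'}/v at Q'+S for random S.
So e_{67}(P',Q') = 49233840499392 + 48132870336948*t + 19154496566446*t^2 + 52613260000813*t^3 + 54213589350782*t^4 + 15233208779888*t^5.
(49233840499392 + 48132870336948*t + 19154496566446*t^2 + 52613260000813*t^3 + 54213589350782*t^4 + 15233208779888*t^5)^{48} mod (82514948950319,f) = 6123142028920 + 22953474519997*t + 25356633470511*t^2 + 47843556885946*t^3 + 60854266812059*t^4 + 2732321474863*t^5.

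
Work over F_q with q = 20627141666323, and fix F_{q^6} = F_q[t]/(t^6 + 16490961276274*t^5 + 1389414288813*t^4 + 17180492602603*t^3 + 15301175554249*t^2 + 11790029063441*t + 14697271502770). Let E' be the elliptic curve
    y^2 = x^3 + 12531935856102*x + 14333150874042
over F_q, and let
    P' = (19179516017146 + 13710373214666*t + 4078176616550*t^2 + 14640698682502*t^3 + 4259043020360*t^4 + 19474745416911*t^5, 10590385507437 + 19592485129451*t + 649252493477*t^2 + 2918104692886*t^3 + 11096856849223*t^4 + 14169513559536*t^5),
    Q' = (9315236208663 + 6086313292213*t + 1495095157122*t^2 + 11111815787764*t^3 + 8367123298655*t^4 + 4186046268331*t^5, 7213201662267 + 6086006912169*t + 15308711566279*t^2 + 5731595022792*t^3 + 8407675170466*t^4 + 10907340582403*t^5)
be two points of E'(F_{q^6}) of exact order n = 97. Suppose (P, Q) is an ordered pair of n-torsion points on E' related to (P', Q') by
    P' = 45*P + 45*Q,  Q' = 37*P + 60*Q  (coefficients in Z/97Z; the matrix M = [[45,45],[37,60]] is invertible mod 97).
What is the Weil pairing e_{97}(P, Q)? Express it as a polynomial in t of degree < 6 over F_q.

15157978073441 + 14909577637491*t + 18937907353779*t^2 + 2921038548223*t^3 + 419088531303*t^4 + 19951728838549*t^5

e_{97} is bilinear + alternating on E[97], so e_{97}(45*P + 45*Q, 37*P + 60*Q) = e_{97}(P,Q)^(45*60-45*37).
det(M) mod 97 = 65; its inverse in (Z/97)^* is 3 (check: 65*3 mod 97 = 1).
Miller loop for e_{97} over F_{20627141666323^6}: bits of 97 = 1100001; 6 double steps + 2 add steps, l/v at each.
The quotient is 1622396823943 + 3548119464717*t + 11854061980112*t^2 + 17332115906822*t^3 + 16573256588194*t^4 + 9979160645971*t^5.
Hence e(P,Q) = 15157978073441 + 14909577637491*t + 18937907353779*t^2 + 2921038548223*t^3 + 419088531303*t^4 + 19951728838549*t^5 in F_{20627141666323^6}^*.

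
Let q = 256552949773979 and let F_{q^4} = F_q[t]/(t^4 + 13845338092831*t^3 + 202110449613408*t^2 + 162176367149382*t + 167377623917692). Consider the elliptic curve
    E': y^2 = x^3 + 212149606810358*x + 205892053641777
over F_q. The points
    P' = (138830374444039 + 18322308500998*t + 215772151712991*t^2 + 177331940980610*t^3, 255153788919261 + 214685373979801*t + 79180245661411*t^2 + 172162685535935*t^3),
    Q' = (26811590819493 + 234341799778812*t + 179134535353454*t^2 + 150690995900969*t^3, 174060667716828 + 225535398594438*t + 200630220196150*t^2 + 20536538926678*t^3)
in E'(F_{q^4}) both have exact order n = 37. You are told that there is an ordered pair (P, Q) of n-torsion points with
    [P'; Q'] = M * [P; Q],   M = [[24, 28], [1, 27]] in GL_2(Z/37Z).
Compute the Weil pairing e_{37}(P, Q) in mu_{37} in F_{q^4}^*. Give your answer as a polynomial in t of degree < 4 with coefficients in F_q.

e_{37} is bilinear + alternating on E[37], so e_{37}(24*P + 28*Q, 1*P + 27*Q) = e_{37}(P,Q)^(24*27-28*1).
24*27 - 28*1 = 620; reduced mod 37: det = 28, inverse 4.
6-bit Miller (100101) on E'/F_{256552949773979} with a'=212149606810358, b'=205892053641777: accumulate tangent/chord ratios at Q'+S and P'+S'.
So e_{37}(P',Q') = 141449716935136 + 322642862143*t + 133504280469167*t^2 + 142336047370935*t^3.
Raise to 4: e(P,Q) = 152364632133692 + 123634944766603*t + 183124571540379*t^2 + 253934345109971*t^3 in mu_{37}.

152364632133692 + 123634944766603*t + 183124571540379*t^2 + 253934345109971*t^3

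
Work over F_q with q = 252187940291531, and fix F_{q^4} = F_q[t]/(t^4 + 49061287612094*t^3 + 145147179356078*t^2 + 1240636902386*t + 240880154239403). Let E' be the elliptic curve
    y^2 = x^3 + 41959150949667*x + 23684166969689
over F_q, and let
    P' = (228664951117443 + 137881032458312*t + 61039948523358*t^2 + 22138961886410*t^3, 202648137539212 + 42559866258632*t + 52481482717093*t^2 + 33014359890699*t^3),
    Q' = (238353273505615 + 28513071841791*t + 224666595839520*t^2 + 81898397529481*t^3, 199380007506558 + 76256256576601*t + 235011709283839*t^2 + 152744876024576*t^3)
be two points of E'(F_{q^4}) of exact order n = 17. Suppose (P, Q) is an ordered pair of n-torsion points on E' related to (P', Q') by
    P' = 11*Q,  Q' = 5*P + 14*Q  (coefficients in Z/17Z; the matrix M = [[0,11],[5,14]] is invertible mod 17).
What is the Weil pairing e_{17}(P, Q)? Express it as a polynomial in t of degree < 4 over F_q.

227040670088609 + 166955438146606*t + 205627959011384*t^2 + 184441387868148*t^3

e_{17} is bilinear + alternating on E[17], so e_{17}(11*Q, 5*P + 14*Q) = e_{17}(P,Q)^(0*14-11*5).
det M = 0*14 - 11*5 = -55 = 13 (mod 17); 13^{-1} = 4 (mod 17).
5-bit Miller (10001) on E'/F_{252187940291531} with a'=41959150949667, b'=23684166969689: accumulate tangent/chord ratios at Q'+S and P'+S'.
Result: e(P',Q') = 67757819070870 + 232665182587640*t + 196201208686718*t^2 + 61121469908136*t^3.
(67757819070870 + 232665182587640*t + 196201208686718*t^2 + 61121469908136*t^3)^{4} mod (252187940291531,f) = 227040670088609 + 166955438146606*t + 205627959011384*t^2 + 184441387868148*t^3.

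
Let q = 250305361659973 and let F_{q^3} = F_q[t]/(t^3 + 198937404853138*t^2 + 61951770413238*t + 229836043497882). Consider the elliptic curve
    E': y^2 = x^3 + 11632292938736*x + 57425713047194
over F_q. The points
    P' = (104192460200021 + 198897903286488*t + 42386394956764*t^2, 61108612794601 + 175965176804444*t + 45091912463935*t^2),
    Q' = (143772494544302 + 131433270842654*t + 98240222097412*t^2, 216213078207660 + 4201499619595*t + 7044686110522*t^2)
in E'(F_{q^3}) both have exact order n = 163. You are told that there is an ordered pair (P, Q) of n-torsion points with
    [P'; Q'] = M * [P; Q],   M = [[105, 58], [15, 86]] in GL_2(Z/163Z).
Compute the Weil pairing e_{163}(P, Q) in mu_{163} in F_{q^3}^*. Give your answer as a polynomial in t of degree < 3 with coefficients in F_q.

Alternating bilinearity on E[163] (values in mu_{163} in F_{250305361659973^3}) gives e(P',Q') = e(P,Q)^det(M).
105*86 - 58*15 = 8160; reduced mod 163: det = 10, inverse 49.
n = 163 = (10100011)_2 (8 bits, wt 4); accumulate f_{163,P'}(Q'+S)/f_{163,P'}(S) along the 7-step ladder.
The quotient is 215917295617310 + 8588551694846*t + 111578094390901*t^2.
(215917295617310 + 8588551694846*t + 111578094390901*t^2)^{49} mod (250305361659973,f) = 17671655334360 + 96183483035964*t + 240360788044317*t^2.

17671655334360 + 96183483035964*t + 240360788044317*t^2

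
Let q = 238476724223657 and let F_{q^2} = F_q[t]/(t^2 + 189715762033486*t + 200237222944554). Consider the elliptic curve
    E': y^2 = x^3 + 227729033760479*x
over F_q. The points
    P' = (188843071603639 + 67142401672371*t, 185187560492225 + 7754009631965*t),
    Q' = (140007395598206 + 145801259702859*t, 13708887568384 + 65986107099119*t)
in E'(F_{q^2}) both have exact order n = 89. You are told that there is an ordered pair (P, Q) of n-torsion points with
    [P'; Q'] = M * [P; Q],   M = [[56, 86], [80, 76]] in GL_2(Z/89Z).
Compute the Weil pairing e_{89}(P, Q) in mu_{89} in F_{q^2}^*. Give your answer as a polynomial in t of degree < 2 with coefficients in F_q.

e_{89} is bilinear + alternating on E[89], so e_{89}(56*P + 86*Q, 80*P + 76*Q) = e_{89}(P,Q)^(56*76-86*80).
det(M) mod 89 = 46; its inverse in (Z/89)^* is 60 (check: 46*60 mod 89 = 1).
Run Miller on y^2=x^3+227729033760479*x over F_{238476724223657}: ladder 1011001 (7 bits); e = f_P(D_Q)/f_Q(D_P).
So e_{89}(P',Q') = 191735664730668 + 84813116801718*t.
Raise to 60: e(P,Q) = 213032304659831 + 214081667442507*t in mu_{89}.

213032304659831 + 214081667442507*t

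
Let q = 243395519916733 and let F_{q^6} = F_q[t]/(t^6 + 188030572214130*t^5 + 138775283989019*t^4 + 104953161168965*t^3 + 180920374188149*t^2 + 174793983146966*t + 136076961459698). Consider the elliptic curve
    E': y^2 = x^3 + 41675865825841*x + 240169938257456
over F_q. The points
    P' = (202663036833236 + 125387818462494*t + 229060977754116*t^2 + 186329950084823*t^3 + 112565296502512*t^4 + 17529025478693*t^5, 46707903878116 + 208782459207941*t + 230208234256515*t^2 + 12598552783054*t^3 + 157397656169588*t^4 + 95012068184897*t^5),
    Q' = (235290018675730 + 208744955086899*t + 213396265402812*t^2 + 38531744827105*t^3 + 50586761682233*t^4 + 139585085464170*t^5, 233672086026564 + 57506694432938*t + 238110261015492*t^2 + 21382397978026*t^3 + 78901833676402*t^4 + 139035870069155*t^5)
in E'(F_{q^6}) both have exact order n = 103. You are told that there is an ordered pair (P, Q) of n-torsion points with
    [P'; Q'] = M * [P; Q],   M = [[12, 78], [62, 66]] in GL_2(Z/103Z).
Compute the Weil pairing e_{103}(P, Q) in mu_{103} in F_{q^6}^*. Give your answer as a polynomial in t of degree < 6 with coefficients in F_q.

200502439210996 + 137790378444056*t + 119021857153476*t^2 + 114681860602493*t^3 + 189123351193266*t^4 + 141682145808385*t^5

e_{103} is bilinear + alternating on E[103], so e_{103}(12*P + 78*Q, 62*P + 66*Q) = e_{103}(P,Q)^(12*66-78*62).
So e_{103}(P,Q) = e_{103}(P',Q')^{61}, since 76*61 = 1 mod 103.
n = 103 = (1100111)_2 (7 bits, wt 5); accumulate f_{103,P'}(Q'+S)/f_{103,P'}(S) along the 6-step ladder.
The quotient is 207096295214617 + 225565688269110*t + 217035162408857*t^2 + 152248746110004*t^3 + 179178661499950*t^4 + 8983732695706*t^5.
Finally e_{103}(P,Q) = 200502439210996 + 137790378444056*t + 119021857153476*t^2 + 114681860602493*t^3 + 189123351193266*t^4 + 141682145808385*t^5.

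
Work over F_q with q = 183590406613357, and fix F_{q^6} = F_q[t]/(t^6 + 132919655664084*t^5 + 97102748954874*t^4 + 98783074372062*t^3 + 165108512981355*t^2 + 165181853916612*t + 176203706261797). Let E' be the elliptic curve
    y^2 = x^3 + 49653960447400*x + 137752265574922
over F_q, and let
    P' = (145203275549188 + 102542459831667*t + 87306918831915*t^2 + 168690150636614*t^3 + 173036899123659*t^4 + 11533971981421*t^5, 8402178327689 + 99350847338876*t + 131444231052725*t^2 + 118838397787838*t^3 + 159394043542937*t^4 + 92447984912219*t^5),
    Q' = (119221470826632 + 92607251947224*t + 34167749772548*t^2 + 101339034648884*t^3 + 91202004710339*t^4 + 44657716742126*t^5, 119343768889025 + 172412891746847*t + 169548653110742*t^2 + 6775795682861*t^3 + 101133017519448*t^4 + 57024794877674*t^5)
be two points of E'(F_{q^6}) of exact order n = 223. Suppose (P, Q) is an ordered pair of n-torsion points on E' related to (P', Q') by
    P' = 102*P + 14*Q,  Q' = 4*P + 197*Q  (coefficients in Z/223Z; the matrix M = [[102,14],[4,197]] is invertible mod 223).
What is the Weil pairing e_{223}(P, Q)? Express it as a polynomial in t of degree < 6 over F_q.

e_{223}(aP+bQ,cP+dQ) = e_{223}(P,Q)^(ad-bc); with (a,b,c,d)=(102,14,4,197) this gives the det-223 law.
Inverting 191 mod 223: 216. Thus e_{223}(P,Q) = e(P',Q')^{216}.
Miller loop for e_{223} over F_{183590406613357^6}: bits of 223 = 11011111; 7 double steps + 6 add steps, l/v at each.
Result: e(P',Q') = 89601375953734 + 154887930525710*t + 66957985411970*t^2 + 25723478155349*t^3 + 140980420496141*t^4 + 91651056266213*t^5.
Thus e_{223}(P,Q) = 166332713697042 + 129002136459231*t + 171937143543168*t^2 + 17385212816043*t^3 + 70328807859909*t^4 + 156451501245033*t^5.

166332713697042 + 129002136459231*t + 171937143543168*t^2 + 17385212816043*t^3 + 70328807859909*t^4 + 156451501245033*t^5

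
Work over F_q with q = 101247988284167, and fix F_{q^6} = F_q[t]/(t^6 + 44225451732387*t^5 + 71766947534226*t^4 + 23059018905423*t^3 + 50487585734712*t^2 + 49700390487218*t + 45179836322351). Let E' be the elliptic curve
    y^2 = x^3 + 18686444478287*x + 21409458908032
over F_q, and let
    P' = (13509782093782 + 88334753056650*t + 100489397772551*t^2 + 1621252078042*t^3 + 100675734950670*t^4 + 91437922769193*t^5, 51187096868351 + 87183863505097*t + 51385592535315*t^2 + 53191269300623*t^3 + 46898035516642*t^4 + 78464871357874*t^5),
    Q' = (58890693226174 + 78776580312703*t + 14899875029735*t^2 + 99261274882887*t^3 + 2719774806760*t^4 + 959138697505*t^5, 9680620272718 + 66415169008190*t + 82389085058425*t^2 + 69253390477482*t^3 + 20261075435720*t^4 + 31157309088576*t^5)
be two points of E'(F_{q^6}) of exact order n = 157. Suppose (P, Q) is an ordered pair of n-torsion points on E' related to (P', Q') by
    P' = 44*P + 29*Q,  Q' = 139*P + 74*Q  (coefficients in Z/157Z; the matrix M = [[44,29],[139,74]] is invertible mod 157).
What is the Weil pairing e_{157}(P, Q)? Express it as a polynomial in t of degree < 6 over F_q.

52896983912615 + 3477843163555*t + 26616339236748*t^2 + 9126184202637*t^3 + 73339197636376*t^4 + 51342842529497*t^5

e_{157}(aP+bQ,cP+dQ) = e_{157}(P,Q)^(ad-bc); with (a,b,c,d)=(44,29,139,74) this gives the det-157 law.
det M = 44*74 - 29*139 = -775 = 10 (mod 157); 10^{-1} = 110 (mod 157).
Build f_{157,P'} and f_{157,Q'} via the 8-bit ladder of 157=10011101_2; evaluate at shifted divisors; quotient in F_{101247988284167^6}.
The quotient is 66252696054140 + 4246697251446*t + 7569100116473*t^2 + 4028685380032*t^3 + 5107053323868*t^4 + 67987364130023*t^5.
Raise to 110: e(P,Q) = 52896983912615 + 3477843163555*t + 26616339236748*t^2 + 9126184202637*t^3 + 73339197636376*t^4 + 51342842529497*t^5 in mu_{157}.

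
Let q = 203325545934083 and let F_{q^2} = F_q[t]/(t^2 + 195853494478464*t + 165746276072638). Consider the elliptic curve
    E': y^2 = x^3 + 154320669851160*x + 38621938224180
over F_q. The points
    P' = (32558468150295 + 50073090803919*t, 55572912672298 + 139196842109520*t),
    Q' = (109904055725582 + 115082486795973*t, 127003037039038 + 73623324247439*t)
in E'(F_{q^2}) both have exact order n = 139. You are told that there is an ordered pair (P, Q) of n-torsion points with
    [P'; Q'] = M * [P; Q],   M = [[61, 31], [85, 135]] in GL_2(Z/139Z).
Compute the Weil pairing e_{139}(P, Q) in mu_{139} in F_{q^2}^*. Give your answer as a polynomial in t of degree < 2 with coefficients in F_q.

Under M = [[61,31],[85,135]] in GL_2(Z/139), e_{139}(P',Q') = e_{139}(P,Q)^(61*135-31*85 mod 139).
61*135 - 31*85 = 5600; reduced mod 139: det = 40, inverse 73.
n = 139 = (10001011)_2 (8 bits, wt 4); accumulate f_{139,P'}(Q'+S)/f_{139,P'}(S) along the 7-step ladder.
e_{139}(P',Q') = 127968581349966 + 126599560991105*t.
e_{139}(P,Q) = (127968581349966 + 126599560991105*t)^{73} = 58756654397864 + 22543936655121*t.

58756654397864 + 22543936655121*t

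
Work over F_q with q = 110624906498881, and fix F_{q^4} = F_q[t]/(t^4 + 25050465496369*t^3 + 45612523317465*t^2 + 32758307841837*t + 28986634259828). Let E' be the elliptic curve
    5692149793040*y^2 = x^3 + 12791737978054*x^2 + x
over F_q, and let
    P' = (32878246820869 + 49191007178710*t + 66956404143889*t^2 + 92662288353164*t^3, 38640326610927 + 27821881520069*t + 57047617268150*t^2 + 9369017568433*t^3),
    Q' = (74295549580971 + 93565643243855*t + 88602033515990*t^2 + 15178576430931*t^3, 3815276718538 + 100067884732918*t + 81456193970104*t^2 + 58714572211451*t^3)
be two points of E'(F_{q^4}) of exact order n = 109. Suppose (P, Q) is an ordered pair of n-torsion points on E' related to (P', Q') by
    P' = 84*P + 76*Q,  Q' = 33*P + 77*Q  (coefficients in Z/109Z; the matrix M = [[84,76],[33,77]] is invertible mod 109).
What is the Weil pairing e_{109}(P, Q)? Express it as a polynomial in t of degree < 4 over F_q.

54555498217266 + 75824153123945*t + 60724042802984*t^2 + 16614245312348*t^3

e_{109} is bilinear + alternating on E[109], so e_{109}(84*P + 76*Q, 33*P + 77*Q) = e_{109}(P,Q)^(84*77-76*33).
So e_{109}(P,Q) = e_{109}(P',Q')^{106}, since 36*106 = 1 mod 109.
Montgomery->Weierstrass: x_W = 46761228822107*x+103926510032925, y_W=46761228822107*y on F_{110624906498881}; lands on y^2=x^3+101964336283235.
7-bit Miller (1101101) on E'/F_{110624906498881} with a'=0, b'=101964336283235: accumulate tangent/chord ratios at Q'+S and P'+S'.
e_{109}(P',Q') = 91860670401661 + 48027983501929*t + 65460866245652*t^2 + 6695768365154*t^3.
Finally e_{109}(P,Q) = 54555498217266 + 75824153123945*t + 60724042802984*t^2 + 16614245312348*t^3.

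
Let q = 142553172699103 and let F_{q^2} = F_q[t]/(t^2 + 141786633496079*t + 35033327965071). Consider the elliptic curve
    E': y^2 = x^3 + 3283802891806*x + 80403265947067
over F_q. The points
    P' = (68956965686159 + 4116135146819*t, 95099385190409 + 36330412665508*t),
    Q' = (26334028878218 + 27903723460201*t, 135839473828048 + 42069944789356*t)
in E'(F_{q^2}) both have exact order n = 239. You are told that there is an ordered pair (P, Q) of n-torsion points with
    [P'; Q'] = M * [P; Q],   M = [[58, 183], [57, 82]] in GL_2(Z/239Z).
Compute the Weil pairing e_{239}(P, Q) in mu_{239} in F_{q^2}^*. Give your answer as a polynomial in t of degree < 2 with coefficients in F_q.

Since e_{239}(P,P)=e_{239}(Q,Q)=1 and e_{239}(Q,P)=e_{239}(P,Q)^{-1}, expanding e_{239}(58*P + 183*Q,57*P + 82*Q) leaves e(P,Q)^det(M).
58*82 - 183*57 = -5675; reduced mod 239: det = 61, inverse 192.
Miller loop for e_{239} over F_{142553172699103^2}: bits of 239 = 11101111; 7 double steps + 6 add steps, l/v at each.
The quotient is 80562063341947 + 27311543704312*t.
Thus e_{239}(P,Q) = 70298105157360 + 126411434568747*t.

70298105157360 + 126411434568747*t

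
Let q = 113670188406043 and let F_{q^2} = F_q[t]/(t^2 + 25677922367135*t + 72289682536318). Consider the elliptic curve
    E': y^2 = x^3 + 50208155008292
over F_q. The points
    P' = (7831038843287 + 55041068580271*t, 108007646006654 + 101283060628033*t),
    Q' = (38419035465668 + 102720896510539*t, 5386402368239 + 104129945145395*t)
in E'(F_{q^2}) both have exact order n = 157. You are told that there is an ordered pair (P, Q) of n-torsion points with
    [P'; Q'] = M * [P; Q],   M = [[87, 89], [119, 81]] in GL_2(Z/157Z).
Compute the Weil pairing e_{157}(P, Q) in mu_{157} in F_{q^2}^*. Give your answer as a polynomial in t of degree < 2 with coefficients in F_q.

Under M = [[87,89],[119,81]] in GL_2(Z/157), e_{157}(P',Q') = e_{157}(P,Q)^(87*81-89*119 mod 157).
So e_{157}(P,Q) = e_{157}(P',Q')^{75}, since 67*75 = 1 mod 157.
Build f_{157,P'} and f_{157,Q'} via the 8-bit ladder of 157=10011101_2; evaluate at shifted divisors; quotient in F_{113670188406043^2}.
f_P(D_Q)/f_Q(D_P) = 37597137687656 + 42446902239506*t.
Hence e(P,Q) = 84866237127939 + 65949040388484*t in F_{113670188406043^2}^*.

84866237127939 + 65949040388484*t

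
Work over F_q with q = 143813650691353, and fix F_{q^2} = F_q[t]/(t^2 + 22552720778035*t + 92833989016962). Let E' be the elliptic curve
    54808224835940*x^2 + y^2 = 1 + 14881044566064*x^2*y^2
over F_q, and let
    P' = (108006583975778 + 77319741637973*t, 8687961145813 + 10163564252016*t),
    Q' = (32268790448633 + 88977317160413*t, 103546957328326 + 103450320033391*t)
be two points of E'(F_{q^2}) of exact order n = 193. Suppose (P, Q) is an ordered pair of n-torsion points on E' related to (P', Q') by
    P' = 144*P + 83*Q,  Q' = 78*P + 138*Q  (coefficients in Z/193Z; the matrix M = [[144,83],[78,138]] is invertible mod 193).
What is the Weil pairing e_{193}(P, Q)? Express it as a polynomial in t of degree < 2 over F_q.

14947997910132 + 99864922901187*t

The 193-Weil pairing on E[193] over F_{143813650691353} is alternating-bilinear: e_{193}(P',Q') = e_{193}(P,Q)^det(M).
144*138 - 83*78 = 13398; reduced mod 193: det = 81, inverse 112.
Edwards a_E,d_E -> Montgomery A=76399614875327,B=133434979153785 -> Weierstrass 87364339622742,0 via alpha=107490645361236,beta=9981795067469.
Build f_{193,P'} and f_{193,Q'} via the 8-bit ladder of 193=11000001_2; evaluate at shifted divisors; quotient in F_{143813650691353^2}.
So e_{193}(P',Q') = 143542845855378 + 129573060047596*t.
Raise to 112: e(P,Q) = 14947997910132 + 99864922901187*t in mu_{193}.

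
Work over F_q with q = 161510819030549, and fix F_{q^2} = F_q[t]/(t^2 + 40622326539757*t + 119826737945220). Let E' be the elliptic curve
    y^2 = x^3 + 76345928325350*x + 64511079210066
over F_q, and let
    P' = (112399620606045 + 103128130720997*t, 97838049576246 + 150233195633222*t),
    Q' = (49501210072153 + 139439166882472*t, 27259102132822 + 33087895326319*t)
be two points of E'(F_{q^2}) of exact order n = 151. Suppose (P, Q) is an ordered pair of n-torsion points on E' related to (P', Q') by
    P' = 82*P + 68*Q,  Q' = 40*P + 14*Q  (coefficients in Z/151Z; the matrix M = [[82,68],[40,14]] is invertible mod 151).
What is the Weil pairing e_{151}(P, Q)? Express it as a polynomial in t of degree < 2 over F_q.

Under M = [[82,68],[40,14]] in GL_2(Z/151), e_{151}(P',Q') = e_{151}(P,Q)^(82*14-68*40 mod 151).
Inverting 89 mod 151: 56. Thus e_{151}(P,Q) = e(P',Q')^{56}.
Double-and-add over 10010111: 8-1 doublings, 5-1 additions; each step l_{T,T}/v_{2T} or l_{T,P'}/v at Q'+S for random S.
f_P(D_Q)/f_Q(D_P) = 28587403707674 + 160481148163561*t.
Hence e(P,Q) = 116346129930294 + 86643759968256*t in F_{161510819030549^2}^*.

116346129930294 + 86643759968256*t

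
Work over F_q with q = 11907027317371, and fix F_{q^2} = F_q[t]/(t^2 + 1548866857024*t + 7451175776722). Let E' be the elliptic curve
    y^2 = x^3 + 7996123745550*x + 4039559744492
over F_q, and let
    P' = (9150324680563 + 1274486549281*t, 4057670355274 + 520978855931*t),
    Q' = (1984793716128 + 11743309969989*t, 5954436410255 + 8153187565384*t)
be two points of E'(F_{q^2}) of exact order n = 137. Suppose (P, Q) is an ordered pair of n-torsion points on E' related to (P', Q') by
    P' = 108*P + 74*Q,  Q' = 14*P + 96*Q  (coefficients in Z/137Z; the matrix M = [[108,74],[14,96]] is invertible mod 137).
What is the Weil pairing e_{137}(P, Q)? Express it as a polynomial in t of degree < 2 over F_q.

e_{137}(aP+bQ,cP+dQ) = e_{137}(P,Q)^(ad-bc); with (a,b,c,d)=(108,74,14,96) this gives the det-137 law.
Inverting 16 mod 137: 60. Thus e_{137}(P,Q) = e(P',Q')^{60}.
Double-and-add over 10001001: 8-1 doublings, 3-1 additions; each step l_{T,T}/v_{2T} or l_{T,P'}/v at Q'+S for random S.
Result: e(P',Q') = 1944769051281 + 10142297311108*t.
Thus e_{137}(P,Q) = 2041394185710 + 9033035933139*t.

2041394185710 + 9033035933139*t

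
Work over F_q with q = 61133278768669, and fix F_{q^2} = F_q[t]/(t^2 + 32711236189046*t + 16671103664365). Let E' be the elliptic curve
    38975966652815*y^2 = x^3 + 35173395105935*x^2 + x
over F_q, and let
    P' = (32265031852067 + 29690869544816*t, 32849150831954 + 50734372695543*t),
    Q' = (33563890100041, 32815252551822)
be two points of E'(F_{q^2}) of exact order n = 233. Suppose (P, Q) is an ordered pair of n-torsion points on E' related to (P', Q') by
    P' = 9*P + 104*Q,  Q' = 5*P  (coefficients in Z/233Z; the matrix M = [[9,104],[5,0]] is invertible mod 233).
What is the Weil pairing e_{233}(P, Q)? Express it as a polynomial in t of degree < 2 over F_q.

3557875299635 + 30462756985693*t

Since e_{233}(P,P)=e_{233}(Q,Q)=1 and e_{233}(Q,P)=e_{233}(P,Q)^{-1}, expanding e_{233}(9*P + 104*Q,5*P) leaves e(P,Q)^det(M).
Hence e(P,Q) = e(P',Q')^{151} where 151 = 179^{-1} mod 233.
Undo Montgomery via alpha=51632987543451, beta=18698817037850: (a',b')=(7031262794631,29355378964083) over F_{61133278768669}.
Run Miller on y^2=x^3+7031262794631*x+29355378964083 over F_{61133278768669}: ladder 11101001 (8 bits); e = f_P(D_Q)/f_Q(D_P).
e_{233}(P',Q') = 24129876719133 + 37230263871762*t.
Thus e_{233}(P,Q) = 3557875299635 + 30462756985693*t.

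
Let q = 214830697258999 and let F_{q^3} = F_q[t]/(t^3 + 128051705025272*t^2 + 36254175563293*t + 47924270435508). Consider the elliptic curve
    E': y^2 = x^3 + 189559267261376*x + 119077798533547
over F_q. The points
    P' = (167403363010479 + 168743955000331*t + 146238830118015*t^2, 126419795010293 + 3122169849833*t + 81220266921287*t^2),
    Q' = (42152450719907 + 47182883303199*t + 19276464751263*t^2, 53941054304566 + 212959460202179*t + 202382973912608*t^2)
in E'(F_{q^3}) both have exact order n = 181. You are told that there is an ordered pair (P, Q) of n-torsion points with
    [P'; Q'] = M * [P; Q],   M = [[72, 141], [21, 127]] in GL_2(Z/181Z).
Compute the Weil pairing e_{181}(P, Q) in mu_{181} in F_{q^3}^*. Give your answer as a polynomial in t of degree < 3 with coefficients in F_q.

208819438841962 + 136061902706587*t + 11661761811451*t^2

e_{181}(aP+bQ,cP+dQ) = e_{181}(P,Q)^(ad-bc); with (a,b,c,d)=(72,141,21,127) this gives the det-181 law.
det M = 72*127 - 141*21 = 6183 = 29 (mod 181); 29^{-1} = 25 (mod 181).
Miller loop for e_{181} over F_{214830697258999^3}: bits of 181 = 10110101; 7 double steps + 4 add steps, l/v at each.
Miller gives e_{181}(P',Q') = 147788668055771 + 209740665536164*t + 81209729339770*t^2 in F_{214830697258999^3}.
e_{181}(P,Q) = (147788668055771 + 209740665536164*t + 81209729339770*t^2)^{25} = 208819438841962 + 136061902706587*t + 11661761811451*t^2.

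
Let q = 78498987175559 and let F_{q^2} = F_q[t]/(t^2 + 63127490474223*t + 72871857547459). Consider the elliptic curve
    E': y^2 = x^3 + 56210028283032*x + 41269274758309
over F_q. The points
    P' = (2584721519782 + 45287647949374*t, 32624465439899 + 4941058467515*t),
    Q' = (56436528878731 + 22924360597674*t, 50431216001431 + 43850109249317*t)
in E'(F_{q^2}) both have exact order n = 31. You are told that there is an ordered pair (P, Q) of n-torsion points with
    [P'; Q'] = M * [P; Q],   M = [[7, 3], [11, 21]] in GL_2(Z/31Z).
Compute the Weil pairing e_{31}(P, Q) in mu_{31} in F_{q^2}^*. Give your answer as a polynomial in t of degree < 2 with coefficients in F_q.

Alternating bilinearity on E[31] (values in mu_{31} in F_{78498987175559^2}) gives e(P',Q') = e(P,Q)^det(M).
So e_{31}(P,Q) = e_{31}(P',Q')^{3}, since 21*3 = 1 mod 31.
5-bit Miller (11111) on E'/F_{78498987175559} with a'=56210028283032, b'=41269274758309: accumulate tangent/chord ratios at Q'+S and P'+S'.
Result: e(P',Q') = 46588678113146 + 59138494047857*t.
Hence e(P,Q) = 20134523802073 + 16818562454765*t in F_{78498987175559^2}^*.

20134523802073 + 16818562454765*t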